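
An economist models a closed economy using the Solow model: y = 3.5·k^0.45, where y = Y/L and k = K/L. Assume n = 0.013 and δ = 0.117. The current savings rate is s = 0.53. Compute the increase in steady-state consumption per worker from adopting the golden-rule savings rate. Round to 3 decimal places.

Capital per worker breaks even when investment replaces (n + δ)·k; here n + δ = 0.13.
Current steady state (s = 0.53): k* = (0.53·3.5/0.13)^(1/0.55) ≈ 125.5770, y* = 3.5·125.5770^0.45 ≈ 30.8019, c* = (1−0.53)·30.8019 ≈ 14.4769.
At the golden rule the marginal product of capital equals n+δ: 0.45·3.5·k^(0.45−1) = 0.13. Solving, k_gold = (0.45·3.5/0.13)^(1/0.55) ≈ 93.2618.
y_gold = 3.5·93.2618^0.45 ≈ 26.9423, c_gold = y_gold − 0.13·k_gold ≈ 14.8183.
Gain: Δc = 14.8183 − 14.4769 ≈ 0.3414.

Δc ≈ 0.341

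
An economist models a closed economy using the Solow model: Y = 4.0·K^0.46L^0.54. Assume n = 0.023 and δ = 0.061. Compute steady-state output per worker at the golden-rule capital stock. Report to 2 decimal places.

y_gold ≈ 55.46

n + δ = 0.023 + 0.061 = 0.084.
At the golden rule the marginal product of capital equals n+δ: 0.46·4.0·k^(0.46−1) = 0.084. Solving, k_gold = (0.46·4.0/0.084)^(1/0.54) ≈ 303.7238.
Output: y_gold = 4.0·k_gold^0.46 = 4.0·303.7238^0.46 ≈ 55.4626.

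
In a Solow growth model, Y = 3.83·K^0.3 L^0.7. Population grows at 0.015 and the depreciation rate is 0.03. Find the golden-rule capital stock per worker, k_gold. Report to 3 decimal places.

n + δ = 0.015 + 0.03 = 0.045.
Golden rule sets MPK = n+δ: 0.3·3.83·k^(0.3−1) = 0.045, so k_gold = (0.3·3.83/0.045)^(1/0.7) ≈ 102.3655.

k_gold ≈ 102.365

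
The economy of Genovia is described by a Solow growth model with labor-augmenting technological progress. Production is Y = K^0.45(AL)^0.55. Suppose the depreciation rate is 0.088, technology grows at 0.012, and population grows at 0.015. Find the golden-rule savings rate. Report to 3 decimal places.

Capital per effective worker breaks even when investment replaces (n + g + δ)·k; here n + g + δ = 0.115.
At the golden rule MPK = n+g+δ, and in any Cobb-Douglas steady state s = (n+g+δ)·k/y = MPK·k/y = capital's share 0.45.

s_gold = 0.450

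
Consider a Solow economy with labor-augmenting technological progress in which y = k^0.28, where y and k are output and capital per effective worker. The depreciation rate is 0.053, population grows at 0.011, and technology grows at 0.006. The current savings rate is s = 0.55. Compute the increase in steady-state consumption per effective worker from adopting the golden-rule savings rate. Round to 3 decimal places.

The effective depreciation rate is n + g + δ = 0.011 + 0.006 + 0.053 = 0.07.
Current steady state (s = 0.55): k* = (0.55/0.07)^(1/0.72) ≈ 17.5155, y* = 17.5155^0.28 ≈ 2.2292, c* = (1−0.55)·2.2292 ≈ 1.0032.
Setting f'(k) = n+g+δ gives 0.28·k^(0.28−1) = 0.07, hence k_gold = (0.28/0.07)^(1/0.72) ≈ 6.8580.
y_gold = 6.8580^0.28 ≈ 1.7145, c_gold = y_gold − 0.07·k_gold ≈ 1.2344.
Gain: Δc = 1.2344 − 1.0032 ≈ 0.2313.

Δc ≈ 0.231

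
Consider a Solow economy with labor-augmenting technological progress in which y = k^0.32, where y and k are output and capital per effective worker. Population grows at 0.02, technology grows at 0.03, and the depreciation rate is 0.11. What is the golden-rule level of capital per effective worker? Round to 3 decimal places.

k_gold ≈ 2.771

The effective depreciation rate is n + g + δ = 0.02 + 0.03 + 0.11 = 0.16.
Golden rule sets MPK = n+g+δ: 0.32·k^(0.32−1) = 0.16, so k_gold = (0.32/0.16)^(1/0.68) ≈ 2.7713.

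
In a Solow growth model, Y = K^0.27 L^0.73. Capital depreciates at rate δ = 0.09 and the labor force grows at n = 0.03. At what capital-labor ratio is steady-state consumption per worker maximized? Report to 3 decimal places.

Break-even investment rate: n + δ = 0.03 + 0.09 = 0.12.
Maximizing c = f(k) − (n+δ)·k gives f'(k) = n+δ, i.e. 0.27·k^(0.27−1) = 0.12, so k_gold = (0.27/0.12)^(1/0.73) ≈ 3.0370.

k_gold ≈ 3.037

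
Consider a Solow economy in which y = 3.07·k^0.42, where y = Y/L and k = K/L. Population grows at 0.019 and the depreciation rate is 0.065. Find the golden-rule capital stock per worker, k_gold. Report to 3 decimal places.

Break-even investment rate: n + δ = 0.019 + 0.065 = 0.084.
Maximizing c = f(k) − (n+δ)·k gives f'(k) = n+δ, i.e. 0.42·3.07·k^(0.42−1) = 0.084, so k_gold = (0.42·3.07/0.084)^(1/0.58) ≈ 110.9212.

k_gold ≈ 110.921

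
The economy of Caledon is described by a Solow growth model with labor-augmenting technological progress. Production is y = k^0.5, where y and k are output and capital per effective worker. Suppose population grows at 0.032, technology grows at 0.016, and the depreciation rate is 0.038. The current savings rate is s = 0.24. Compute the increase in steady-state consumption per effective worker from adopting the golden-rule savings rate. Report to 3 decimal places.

Δc ≈ 0.786

Capital per effective worker breaks even when investment replaces (n + g + δ)·k; here n + g + δ = 0.086.
Current steady state (s = 0.24): k* = (0.24/0.086)^(1/0.5) ≈ 7.7880, y* = 7.7880^0.5 ≈ 2.7907, c* = (1−0.24)·2.7907 ≈ 2.1209.
At the golden rule the marginal product of capital equals n+g+δ: 0.5·k^(0.5−1) = 0.086. Solving, k_gold = (0.5/0.086)^(1/0.5) ≈ 33.8021.
y_gold = 33.8021^0.5 ≈ 5.8140, c_gold = y_gold − 0.086·k_gold ≈ 2.9070.
Gain: Δc = 2.9070 − 2.1209 ≈ 0.7860.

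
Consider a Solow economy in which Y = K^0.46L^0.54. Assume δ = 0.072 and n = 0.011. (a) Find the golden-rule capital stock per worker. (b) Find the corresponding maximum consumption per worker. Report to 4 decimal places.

The effective depreciation rate is n + δ = 0.011 + 0.072 = 0.083.
Golden rule sets MPK = n+δ: 0.46·k^(0.46−1) = 0.083, so k_gold = (0.46/0.083)^(1/0.54) ≈ 23.8333.
y_gold = 23.8333^0.46 ≈ 4.3004; c_gold = y_gold − 0.083·k_gold ≈ 2.3222.

(a) k_gold ≈ 23.8333; (b) c_gold ≈ 2.3222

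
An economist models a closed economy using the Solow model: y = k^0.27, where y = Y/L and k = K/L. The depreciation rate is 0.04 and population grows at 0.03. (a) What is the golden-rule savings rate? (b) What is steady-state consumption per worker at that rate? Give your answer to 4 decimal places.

n + δ = 0.03 + 0.04 = 0.07.
For Cobb-Douglas, s_gold equals capital's share: s_gold = 0.27.
Maximizing c = f(k) − (n+δ)·k gives f'(k) = n+δ, i.e. 0.27·k^(0.27−1) = 0.07, so k_gold = (0.27/0.07)^(1/0.73) ≈ 6.3548.
y_gold = 6.3548^0.27 ≈ 1.6475; c_gold = (1−0.27)·y_gold ≈ 1.2027.

(a) s_gold = 0.2700; (b) c_gold ≈ 1.2027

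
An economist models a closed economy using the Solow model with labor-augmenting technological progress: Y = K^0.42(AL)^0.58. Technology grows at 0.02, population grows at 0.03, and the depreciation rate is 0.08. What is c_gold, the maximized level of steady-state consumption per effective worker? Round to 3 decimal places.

Break-even investment rate: n + g + δ = 0.03 + 0.02 + 0.08 = 0.13.
Maximizing c = f(k) − (n+g+δ)·k gives f'(k) = n+g+δ, i.e. 0.42·k^(0.42−1) = 0.13, so k_gold = (0.42/0.13)^(1/0.58) ≈ 7.5529.
y_gold = 7.5529^0.42 ≈ 2.3378.
c_gold = y_gold − (n+g+δ)·k_gold = 2.3378 − 0.13·7.5529 ≈ 1.3559.

c_gold ≈ 1.356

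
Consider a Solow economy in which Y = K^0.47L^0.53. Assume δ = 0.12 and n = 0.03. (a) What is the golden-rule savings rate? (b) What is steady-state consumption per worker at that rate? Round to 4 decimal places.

Break-even investment rate: n + δ = 0.03 + 0.12 = 0.15.
For Cobb-Douglas, s_gold equals capital's share: s_gold = 0.47.
Setting f'(k) = n+δ gives 0.47·k^(0.47−1) = 0.15, hence k_gold = (0.47/0.15)^(1/0.53) ≈ 8.6270.
y_gold = 8.6270^0.47 ≈ 2.7533; c_gold = (1−0.47)·y_gold ≈ 1.4593.

(a) s_gold = 0.4700; (b) c_gold ≈ 1.4593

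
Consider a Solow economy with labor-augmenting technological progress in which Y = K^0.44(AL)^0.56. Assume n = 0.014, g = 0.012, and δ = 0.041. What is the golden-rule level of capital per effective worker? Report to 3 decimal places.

k_gold ≈ 28.814

n + g + δ = 0.014 + 0.012 + 0.041 = 0.067.
Maximizing c = f(k) − (n+g+δ)·k gives f'(k) = n+g+δ, i.e. 0.44·k^(0.44−1) = 0.067, so k_gold = (0.44/0.067)^(1/0.56) ≈ 28.8140.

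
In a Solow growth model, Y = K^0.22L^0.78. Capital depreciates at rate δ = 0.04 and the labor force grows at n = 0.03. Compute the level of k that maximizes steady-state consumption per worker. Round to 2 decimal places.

n + δ = 0.03 + 0.04 = 0.07.
Golden rule sets MPK = n+δ: 0.22·k^(0.22−1) = 0.07, so k_gold = (0.22/0.07)^(1/0.78) ≈ 4.3411.

k_gold ≈ 4.34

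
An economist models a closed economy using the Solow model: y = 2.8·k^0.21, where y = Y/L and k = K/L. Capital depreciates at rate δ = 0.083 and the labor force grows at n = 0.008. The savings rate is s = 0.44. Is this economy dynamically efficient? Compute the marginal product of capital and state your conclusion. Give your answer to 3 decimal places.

The effective depreciation rate is n + δ = 0.008 + 0.083 = 0.091.
Steady-state k*: s·A·k^0.21 = 0.091·k gives k* = (0.44·2.8/0.091)^(1/0.79) ≈ 27.0624.
MPK = 0.21·2.8·27.0624^(-0.79) ≈ 0.0434.
MPK < n+δ = 0.091, so the economy is dynamically inefficient (over-saving).

dynamically inefficient; MPK ≈ 0.043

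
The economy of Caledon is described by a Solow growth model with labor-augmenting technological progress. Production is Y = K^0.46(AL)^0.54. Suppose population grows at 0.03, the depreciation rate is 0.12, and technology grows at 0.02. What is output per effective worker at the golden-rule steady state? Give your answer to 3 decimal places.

The effective depreciation rate is n + g + δ = 0.03 + 0.02 + 0.12 = 0.17.
At the golden rule the marginal product of capital equals n+g+δ: 0.46·k^(0.46−1) = 0.17. Solving, k_gold = (0.46/0.17)^(1/0.54) ≈ 6.3179.
Output: y_gold = k_gold^0.46 = 6.3179^0.46 ≈ 2.3349.

y_gold ≈ 2.335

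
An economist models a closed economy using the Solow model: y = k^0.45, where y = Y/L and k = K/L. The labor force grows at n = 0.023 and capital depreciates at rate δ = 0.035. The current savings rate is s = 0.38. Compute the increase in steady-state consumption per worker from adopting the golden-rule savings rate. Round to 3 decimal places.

Δc ≈ 0.054

The effective depreciation rate is n + δ = 0.023 + 0.035 = 0.058.
Current steady state (s = 0.38): k* = (0.38/0.058)^(1/0.55) ≈ 30.4988, y* = 30.4988^0.45 ≈ 4.6551, c* = (1−0.38)·4.6551 ≈ 2.8862.
Maximizing c = f(k) − (n+δ)·k gives f'(k) = n+δ, i.e. 0.45·k^(0.45−1) = 0.058, so k_gold = (0.45/0.058)^(1/0.55) ≈ 41.4753.
y_gold = 41.4753^0.45 ≈ 5.3457, c_gold = y_gold − 0.058·k_gold ≈ 2.9401.
Gain: Δc = 2.9401 − 2.8862 ≈ 0.0540.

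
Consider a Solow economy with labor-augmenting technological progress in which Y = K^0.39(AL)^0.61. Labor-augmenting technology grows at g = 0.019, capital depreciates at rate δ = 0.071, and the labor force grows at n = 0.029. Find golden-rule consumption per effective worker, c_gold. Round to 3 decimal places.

c_gold ≈ 1.303

Capital per effective worker breaks even when investment replaces (n + g + δ)·k; here n + g + δ = 0.119.
Setting f'(k) = n+g+δ gives 0.39·k^(0.39−1) = 0.119, hence k_gold = (0.39/0.119)^(1/0.61) ≈ 7.0002.
y_gold = 7.0002^0.39 ≈ 2.1360.
c_gold = y_gold − (n+g+δ)·k_gold = 2.1360 − 0.119·7.0002 ≈ 1.3029.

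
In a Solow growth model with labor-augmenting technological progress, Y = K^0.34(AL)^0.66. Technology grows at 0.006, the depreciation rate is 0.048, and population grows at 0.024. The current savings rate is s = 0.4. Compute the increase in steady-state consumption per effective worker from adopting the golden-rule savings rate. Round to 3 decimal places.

Capital per effective worker breaks even when investment replaces (n + g + δ)·k; here n + g + δ = 0.078.
Current steady state (s = 0.4): k* = (0.4/0.078)^(1/0.66) ≈ 11.9043, y* = 11.9043^0.34 ≈ 2.3213, c* = (1−0.4)·2.3213 ≈ 1.3928.
Setting f'(k) = n+g+δ gives 0.34·k^(0.34−1) = 0.078, hence k_gold = (0.34/0.078)^(1/0.66) ≈ 9.3060.
y_gold = 9.3060^0.34 ≈ 2.1349, c_gold = y_gold − 0.078·k_gold ≈ 1.4090.
Gain: Δc = 1.4090 − 1.3928 ≈ 0.0162.

Δc ≈ 0.016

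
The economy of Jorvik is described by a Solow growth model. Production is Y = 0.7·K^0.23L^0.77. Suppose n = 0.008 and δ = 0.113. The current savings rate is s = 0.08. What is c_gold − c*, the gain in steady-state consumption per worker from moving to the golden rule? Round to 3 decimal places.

Δc ≈ 0.075

Break-even investment rate: n + δ = 0.008 + 0.113 = 0.121.
Current steady state (s = 0.08): k* = (0.08·0.7/0.121)^(1/0.77) ≈ 0.3677, y* = 0.7·0.3677^0.23 ≈ 0.5561, c* = (1−0.08)·0.5561 ≈ 0.5116.
Maximizing c = f(k) − (n+δ)·k gives f'(k) = n+δ, i.e. 0.23·0.7·k^(0.23−1) = 0.121, so k_gold = (0.23·0.7/0.121)^(1/0.77) ≈ 1.4491.
y_gold = 0.7·1.4491^0.23 ≈ 0.7623, c_gold = y_gold − 0.121·k_gold ≈ 0.5870.
Gain: Δc = 0.5870 − 0.5116 ≈ 0.0754.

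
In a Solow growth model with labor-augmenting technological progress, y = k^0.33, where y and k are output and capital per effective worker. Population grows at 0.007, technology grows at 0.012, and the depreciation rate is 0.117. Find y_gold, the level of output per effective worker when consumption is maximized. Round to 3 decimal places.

The effective depreciation rate is n + g + δ = 0.007 + 0.012 + 0.117 = 0.136.
At the golden rule the marginal product of capital equals n+g+δ: 0.33·k^(0.33−1) = 0.136. Solving, k_gold = (0.33/0.136)^(1/0.67) ≈ 3.7548.
Output: y_gold = k_gold^0.33 = 3.7548^0.33 ≈ 1.5474.

y_gold ≈ 1.547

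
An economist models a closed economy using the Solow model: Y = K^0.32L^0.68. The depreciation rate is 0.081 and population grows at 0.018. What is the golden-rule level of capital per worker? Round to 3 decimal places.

The effective depreciation rate is n + δ = 0.018 + 0.081 = 0.099.
Maximizing c = f(k) − (n+δ)·k gives f'(k) = n+δ, i.e. 0.32·k^(0.32−1) = 0.099, so k_gold = (0.32/0.099)^(1/0.68) ≈ 5.6142.

k_gold ≈ 5.614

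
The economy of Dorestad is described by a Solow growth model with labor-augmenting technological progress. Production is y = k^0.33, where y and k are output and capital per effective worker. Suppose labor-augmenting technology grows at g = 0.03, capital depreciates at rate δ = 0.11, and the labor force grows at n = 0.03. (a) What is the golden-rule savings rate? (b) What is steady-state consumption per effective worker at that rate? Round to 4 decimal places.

(a) s_gold = 0.3300; (b) c_gold ≈ 0.9289

Capital per effective worker breaks even when investment replaces (n + g + δ)·k; here n + g + δ = 0.17.
For Cobb-Douglas, s_gold equals capital's share: s_gold = 0.33.
Golden rule sets MPK = n+g+δ: 0.33·k^(0.33−1) = 0.17, so k_gold = (0.33/0.17)^(1/0.67) ≈ 2.6912.
y_gold = 2.6912^0.33 ≈ 1.3864; c_gold = (1−0.33)·y_gold ≈ 0.9289.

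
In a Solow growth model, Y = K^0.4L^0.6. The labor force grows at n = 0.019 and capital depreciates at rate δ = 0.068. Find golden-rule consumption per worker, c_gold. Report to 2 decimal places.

c_gold ≈ 1.66

Capital per worker breaks even when investment replaces (n + δ)·k; here n + δ = 0.087.
Setting f'(k) = n+δ gives 0.4·k^(0.4−1) = 0.087, hence k_gold = (0.4/0.087)^(1/0.6) ≈ 12.7126.
y_gold = 12.7126^0.4 ≈ 2.7650.
c_gold = y_gold − (n+δ)·k_gold = 2.7650 − 0.087·12.7126 ≈ 1.6590.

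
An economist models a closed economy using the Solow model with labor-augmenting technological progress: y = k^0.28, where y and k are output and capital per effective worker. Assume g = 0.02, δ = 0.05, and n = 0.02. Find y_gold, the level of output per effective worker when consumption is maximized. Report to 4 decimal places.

Break-even investment rate: n + g + δ = 0.02 + 0.02 + 0.05 = 0.09.
At the golden rule the marginal product of capital equals n+g+δ: 0.28·k^(0.28−1) = 0.09. Solving, k_gold = (0.28/0.09)^(1/0.72) ≈ 4.8373.
Output: y_gold = k_gold^0.28 = 4.8373^0.28 ≈ 1.5549.

y_gold ≈ 1.5549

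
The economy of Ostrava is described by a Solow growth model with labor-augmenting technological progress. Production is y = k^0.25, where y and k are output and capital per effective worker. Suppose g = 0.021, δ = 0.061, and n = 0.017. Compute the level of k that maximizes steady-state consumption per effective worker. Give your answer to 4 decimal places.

The effective depreciation rate is n + g + δ = 0.017 + 0.021 + 0.061 = 0.099.
Golden rule sets MPK = n+g+δ: 0.25·k^(0.25−1) = 0.099, so k_gold = (0.25/0.099)^(1/0.75) ≈ 3.4388.

k_gold ≈ 3.4388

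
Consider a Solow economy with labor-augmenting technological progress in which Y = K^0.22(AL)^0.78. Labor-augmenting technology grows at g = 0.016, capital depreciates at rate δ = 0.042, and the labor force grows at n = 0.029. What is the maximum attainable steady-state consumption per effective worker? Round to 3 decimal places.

n + g + δ = 0.029 + 0.016 + 0.042 = 0.087.
At the golden rule the marginal product of capital equals n+g+δ: 0.22·k^(0.22−1) = 0.087. Solving, k_gold = (0.22/0.087)^(1/0.78) ≈ 3.2851.
y_gold = 3.2851^0.22 ≈ 1.2991.
c_gold = y_gold − (n+g+δ)·k_gold = 1.2991 − 0.087·3.2851 ≈ 1.0133.

c_gold ≈ 1.013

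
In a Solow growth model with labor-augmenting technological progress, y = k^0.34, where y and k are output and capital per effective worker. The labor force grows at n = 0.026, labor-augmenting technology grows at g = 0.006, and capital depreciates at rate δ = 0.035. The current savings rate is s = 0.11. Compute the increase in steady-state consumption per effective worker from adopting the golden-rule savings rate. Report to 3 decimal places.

Δc ≈ 0.375

Break-even investment rate: n + g + δ = 0.026 + 0.006 + 0.035 = 0.067.
Current steady state (s = 0.11): k* = (0.11/0.067)^(1/0.66) ≈ 2.1195, y* = 2.1195^0.34 ≈ 1.2910, c* = (1−0.11)·1.2910 ≈ 1.1490.
Setting f'(k) = n+g+δ gives 0.34·k^(0.34−1) = 0.067, hence k_gold = (0.34/0.067)^(1/0.66) ≈ 11.7164.
y_gold = 11.7164^0.34 ≈ 2.3088, c_gold = y_gold − 0.067·k_gold ≈ 1.5238.
Gain: Δc = 1.5238 − 1.1490 ≈ 0.3748.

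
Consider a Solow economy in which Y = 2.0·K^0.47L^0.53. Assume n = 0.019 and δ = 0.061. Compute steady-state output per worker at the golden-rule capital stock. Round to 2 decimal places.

y_gold ≈ 17.78

Break-even investment rate: n + δ = 0.019 + 0.061 = 0.08.
Maximizing c = f(k) − (n+δ)·k gives f'(k) = n+δ, i.e. 0.47·2.0·k^(0.47−1) = 0.08, so k_gold = (0.47·2.0/0.08)^(1/0.53) ≈ 104.4574.
Output: y_gold = 2.0·k_gold^0.47 = 2.0·104.4574^0.47 ≈ 17.7800.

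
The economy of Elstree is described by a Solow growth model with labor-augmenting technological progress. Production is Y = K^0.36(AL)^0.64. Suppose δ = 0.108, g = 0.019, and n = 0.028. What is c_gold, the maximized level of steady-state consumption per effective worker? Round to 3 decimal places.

Break-even investment rate: n + g + δ = 0.028 + 0.019 + 0.108 = 0.155.
Setting f'(k) = n+g+δ gives 0.36·k^(0.36−1) = 0.155, hence k_gold = (0.36/0.155)^(1/0.64) ≈ 3.7310.
y_gold = 3.7310^0.36 ≈ 1.6064.
c_gold = y_gold − (n+g+δ)·k_gold = 1.6064 − 0.155·3.7310 ≈ 1.0281.

c_gold ≈ 1.028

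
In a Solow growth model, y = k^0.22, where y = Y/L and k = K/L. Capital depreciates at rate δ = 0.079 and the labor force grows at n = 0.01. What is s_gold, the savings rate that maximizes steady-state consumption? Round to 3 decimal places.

s_gold = 0.220

n + δ = 0.01 + 0.079 = 0.089.
At the golden rule MPK = n+δ, and in any Cobb-Douglas steady state s = (n+δ)·k/y = MPK·k/y = capital's share 0.22.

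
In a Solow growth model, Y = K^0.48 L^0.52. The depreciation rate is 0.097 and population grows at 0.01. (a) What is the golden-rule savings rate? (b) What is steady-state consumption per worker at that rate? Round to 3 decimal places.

(a) s_gold = 0.480; (b) c_gold ≈ 2.078

The effective depreciation rate is n + δ = 0.01 + 0.097 = 0.107.
For Cobb-Douglas, s_gold equals capital's share: s_gold = 0.48.
Golden rule sets MPK = n+δ: 0.48·k^(0.48−1) = 0.107, so k_gold = (0.48/0.107)^(1/0.52) ≈ 17.9297.
y_gold = 17.9297^0.48 ≈ 3.9968; c_gold = (1−0.48)·y_gold ≈ 2.0783.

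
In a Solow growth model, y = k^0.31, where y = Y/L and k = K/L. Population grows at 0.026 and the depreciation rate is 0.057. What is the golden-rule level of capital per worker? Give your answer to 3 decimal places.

Break-even investment rate: n + δ = 0.026 + 0.057 = 0.083.
Maximizing c = f(k) − (n+δ)·k gives f'(k) = n+δ, i.e. 0.31·k^(0.31−1) = 0.083, so k_gold = (0.31/0.083)^(1/0.69) ≈ 6.7514.

k_gold ≈ 6.751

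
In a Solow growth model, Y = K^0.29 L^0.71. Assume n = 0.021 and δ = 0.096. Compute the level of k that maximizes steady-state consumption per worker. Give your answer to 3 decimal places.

n + δ = 0.021 + 0.096 = 0.117.
Maximizing c = f(k) − (n+δ)·k gives f'(k) = n+δ, i.e. 0.29·k^(0.29−1) = 0.117, so k_gold = (0.29/0.117)^(1/0.71) ≈ 3.5911.

k_gold ≈ 3.591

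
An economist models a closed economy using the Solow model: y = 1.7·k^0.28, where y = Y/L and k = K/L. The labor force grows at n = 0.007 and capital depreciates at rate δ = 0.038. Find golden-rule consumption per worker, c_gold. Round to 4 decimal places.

c_gold ≈ 3.0631

Capital per worker breaks even when investment replaces (n + δ)·k; here n + δ = 0.045.
At the golden rule the marginal product of capital equals n+δ: 0.28·1.7·k^(0.28−1) = 0.045. Solving, k_gold = (0.28·1.7/0.045)^(1/0.72) ≈ 26.4710.
y_gold = 1.7·26.4710^0.28 ≈ 4.2543.
c_gold = y_gold − (n+δ)·k_gold = 4.2543 − 0.045·26.4710 ≈ 3.0631.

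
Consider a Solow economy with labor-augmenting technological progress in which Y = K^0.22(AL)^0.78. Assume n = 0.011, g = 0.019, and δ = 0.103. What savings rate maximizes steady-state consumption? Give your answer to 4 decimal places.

s_gold = 0.2200

The effective depreciation rate is n + g + δ = 0.011 + 0.019 + 0.103 = 0.133.
At the golden rule MPK = n+g+δ, and in any Cobb-Douglas steady state s = (n+g+δ)·k/y = MPK·k/y = capital's share 0.22.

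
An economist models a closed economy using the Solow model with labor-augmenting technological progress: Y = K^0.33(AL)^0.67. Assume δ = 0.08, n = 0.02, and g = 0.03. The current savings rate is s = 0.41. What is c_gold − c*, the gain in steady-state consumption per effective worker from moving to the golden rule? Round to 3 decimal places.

Δc ≈ 0.021

The effective depreciation rate is n + g + δ = 0.02 + 0.03 + 0.08 = 0.13.
Current steady state (s = 0.41): k* = (0.41/0.13)^(1/0.67) ≈ 5.5531, y* = 5.5531^0.33 ≈ 1.7607, c* = (1−0.41)·1.7607 ≈ 1.0388.
At the golden rule the marginal product of capital equals n+g+δ: 0.33·k^(0.33−1) = 0.13. Solving, k_gold = (0.33/0.13)^(1/0.67) ≈ 4.0164.
y_gold = 4.0164^0.33 ≈ 1.5822, c_gold = y_gold − 0.13·k_gold ≈ 1.0601.
Gain: Δc = 1.0601 − 1.0388 ≈ 0.0212.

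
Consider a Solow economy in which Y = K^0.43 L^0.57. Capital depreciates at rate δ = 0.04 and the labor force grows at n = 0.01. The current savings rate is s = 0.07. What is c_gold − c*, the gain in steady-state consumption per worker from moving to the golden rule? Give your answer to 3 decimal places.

The effective depreciation rate is n + δ = 0.01 + 0.04 = 0.05.
Current steady state (s = 0.07): k* = (0.07/0.05)^(1/0.57) ≈ 1.8045, y* = 1.8045^0.43 ≈ 1.2890, c* = (1−0.07)·1.2890 ≈ 1.1987.
Golden rule sets MPK = n+δ: 0.43·k^(0.43−1) = 0.05, so k_gold = (0.43/0.05)^(1/0.57) ≈ 43.5984.
y_gold = 43.5984^0.43 ≈ 5.0696, c_gold = y_gold − 0.05·k_gold ≈ 2.8897.
Gain: Δc = 2.8897 − 1.1987 ≈ 1.6909.

Δc ≈ 1.691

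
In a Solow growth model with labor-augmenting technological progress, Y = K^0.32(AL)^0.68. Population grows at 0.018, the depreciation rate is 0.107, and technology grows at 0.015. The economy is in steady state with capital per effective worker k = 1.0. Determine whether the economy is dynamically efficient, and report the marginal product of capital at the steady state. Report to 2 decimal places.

dynamically efficient; MPK ≈ 0.32

The effective depreciation rate is n + g + δ = 0.018 + 0.015 + 0.107 = 0.14.
MPK = 0.32·k^(0.32−1) = 0.32·1.0^(-0.68) ≈ 0.3200.
MPK > 0.14, so the economy is dynamically efficient (under-saving).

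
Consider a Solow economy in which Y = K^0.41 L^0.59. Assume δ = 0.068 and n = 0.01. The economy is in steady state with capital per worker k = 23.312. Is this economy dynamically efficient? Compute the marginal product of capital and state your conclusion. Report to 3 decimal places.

dynamically inefficient; MPK ≈ 0.064

n + δ = 0.01 + 0.068 = 0.078.
MPK = 0.41·k^(0.41−1) = 0.41·23.312^(-0.59) ≈ 0.0640.
MPK < 0.078, so the economy is dynamically inefficient (over-saving).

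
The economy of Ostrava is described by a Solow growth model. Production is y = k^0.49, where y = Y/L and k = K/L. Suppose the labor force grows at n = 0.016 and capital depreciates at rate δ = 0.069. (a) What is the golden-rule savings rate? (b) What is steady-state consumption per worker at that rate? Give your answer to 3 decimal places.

The effective depreciation rate is n + δ = 0.016 + 0.069 = 0.085.
For Cobb-Douglas, s_gold equals capital's share: s_gold = 0.49.
Golden rule sets MPK = n+δ: 0.49·k^(0.49−1) = 0.085, so k_gold = (0.49/0.085)^(1/0.51) ≈ 31.0256.
y_gold = 31.0256^0.49 ≈ 5.3820; c_gold = (1−0.49)·y_gold ≈ 2.7448.

(a) s_gold = 0.490; (b) c_gold ≈ 2.745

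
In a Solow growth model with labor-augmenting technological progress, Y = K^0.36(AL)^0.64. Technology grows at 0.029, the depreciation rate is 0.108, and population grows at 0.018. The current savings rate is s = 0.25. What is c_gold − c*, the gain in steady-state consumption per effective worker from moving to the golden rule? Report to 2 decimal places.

Δc ≈ 0.05

The effective depreciation rate is n + g + δ = 0.018 + 0.029 + 0.108 = 0.155.
Current steady state (s = 0.25): k* = (0.25/0.155)^(1/0.64) ≈ 2.1105, y* = 2.1105^0.36 ≈ 1.3085, c* = (1−0.25)·1.3085 ≈ 0.9814.
Setting f'(k) = n+g+δ gives 0.36·k^(0.36−1) = 0.155, hence k_gold = (0.36/0.155)^(1/0.64) ≈ 3.7310.
y_gold = 3.7310^0.36 ≈ 1.6064, c_gold = y_gold − 0.155·k_gold ≈ 1.0281.
Gain: Δc = 1.0281 − 0.9814 ≈ 0.0467.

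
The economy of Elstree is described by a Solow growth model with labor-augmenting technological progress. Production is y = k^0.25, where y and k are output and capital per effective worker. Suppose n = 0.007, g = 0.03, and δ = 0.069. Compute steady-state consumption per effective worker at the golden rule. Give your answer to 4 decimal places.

The effective depreciation rate is n + g + δ = 0.007 + 0.03 + 0.069 = 0.106.
At the golden rule the marginal product of capital equals n+g+δ: 0.25·k^(0.25−1) = 0.106. Solving, k_gold = (0.25/0.106)^(1/0.75) ≈ 3.1394.
y_gold = 3.1394^0.25 ≈ 1.3311.
c_gold = y_gold − (n+g+δ)·k_gold = 1.3311 − 0.106·3.1394 ≈ 0.9983.

c_gold ≈ 0.9983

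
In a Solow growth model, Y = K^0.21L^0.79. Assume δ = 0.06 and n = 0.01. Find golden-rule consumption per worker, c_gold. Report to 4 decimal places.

n + δ = 0.01 + 0.06 = 0.07.
At the golden rule the marginal product of capital equals n+δ: 0.21·k^(0.21−1) = 0.07. Solving, k_gold = (0.21/0.07)^(1/0.79) ≈ 4.0175.
y_gold = 4.0175^0.21 ≈ 1.3392.
c_gold = y_gold − (n+δ)·k_gold = 1.3392 − 0.07·4.0175 ≈ 1.0579.

c_gold ≈ 1.0579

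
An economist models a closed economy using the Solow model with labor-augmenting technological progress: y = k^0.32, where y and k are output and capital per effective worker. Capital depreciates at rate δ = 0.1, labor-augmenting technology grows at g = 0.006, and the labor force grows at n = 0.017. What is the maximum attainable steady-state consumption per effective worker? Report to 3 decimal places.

c_gold ≈ 1.066

Capital per effective worker breaks even when investment replaces (n + g + δ)·k; here n + g + δ = 0.123.
At the golden rule the marginal product of capital equals n+g+δ: 0.32·k^(0.32−1) = 0.123. Solving, k_gold = (0.32/0.123)^(1/0.68) ≈ 4.0799.
y_gold = 4.0799^0.32 ≈ 1.5682.
c_gold = y_gold − (n+g+δ)·k_gold = 1.5682 − 0.123·4.0799 ≈ 1.0664.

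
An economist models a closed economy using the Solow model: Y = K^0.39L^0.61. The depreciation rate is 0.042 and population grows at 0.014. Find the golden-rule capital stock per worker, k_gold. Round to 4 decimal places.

Capital per worker breaks even when investment replaces (n + δ)·k; here n + δ = 0.056.
At the golden rule the marginal product of capital equals n+δ: 0.39·k^(0.39−1) = 0.056. Solving, k_gold = (0.39/0.056)^(1/0.61) ≈ 24.0860.

k_gold ≈ 24.0860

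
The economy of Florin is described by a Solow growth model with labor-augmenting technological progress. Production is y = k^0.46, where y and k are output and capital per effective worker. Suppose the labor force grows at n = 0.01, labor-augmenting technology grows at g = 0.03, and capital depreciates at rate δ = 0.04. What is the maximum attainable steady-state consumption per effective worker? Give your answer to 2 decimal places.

Capital per effective worker breaks even when investment replaces (n + g + δ)·k; here n + g + δ = 0.08.
At the golden rule the marginal product of capital equals n+g+δ: 0.46·k^(0.46−1) = 0.08. Solving, k_gold = (0.46/0.08)^(1/0.54) ≈ 25.5148.
y_gold = 25.5148^0.46 ≈ 4.4374.
c_gold = y_gold − (n+g+δ)·k_gold = 4.4374 − 0.08·25.5148 ≈ 2.3962.

c_gold ≈ 2.40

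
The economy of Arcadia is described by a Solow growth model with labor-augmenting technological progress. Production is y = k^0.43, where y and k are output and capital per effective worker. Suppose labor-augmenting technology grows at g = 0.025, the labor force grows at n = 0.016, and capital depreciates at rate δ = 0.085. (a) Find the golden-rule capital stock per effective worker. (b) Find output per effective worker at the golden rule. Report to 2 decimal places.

(a) k_gold ≈ 8.62; (b) y_gold ≈ 2.52

Capital per effective worker breaks even when investment replaces (n + g + δ)·k; here n + g + δ = 0.126.
Maximizing c = f(k) − (n+g+δ)·k gives f'(k) = n+g+δ, i.e. 0.43·k^(0.43−1) = 0.126, so k_gold = (0.43/0.126)^(1/0.57) ≈ 8.6151.
y_gold = 8.6151^0.43 ≈ 2.5244.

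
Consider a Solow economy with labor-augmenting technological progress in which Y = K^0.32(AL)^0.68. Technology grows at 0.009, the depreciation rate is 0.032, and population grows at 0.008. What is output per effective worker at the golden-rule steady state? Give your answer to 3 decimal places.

The effective depreciation rate is n + g + δ = 0.008 + 0.009 + 0.032 = 0.049.
Maximizing c = f(k) − (n+g+δ)·k gives f'(k) = n+g+δ, i.e. 0.32·k^(0.32−1) = 0.049, so k_gold = (0.32/0.049)^(1/0.68) ≈ 15.7929.
Output: y_gold = k_gold^0.32 = 15.7929^0.32 ≈ 2.4183.

y_gold ≈ 2.418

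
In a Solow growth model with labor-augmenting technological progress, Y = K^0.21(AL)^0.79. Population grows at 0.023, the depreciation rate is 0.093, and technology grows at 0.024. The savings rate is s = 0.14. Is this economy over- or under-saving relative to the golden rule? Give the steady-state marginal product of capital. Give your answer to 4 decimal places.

under-saving; MPK ≈ 0.2100

Capital per effective worker breaks even when investment replaces (n + g + δ)·k; here n + g + δ = 0.14.
Steady-state k*: s·k^0.21 = 0.14·k gives k* = (0.14/0.14)^(1/0.79) ≈ 1.0000.
MPK = 0.21·1.0000^(-0.79) ≈ 0.2100.
MPK > n+g+δ = 0.14, so the economy is dynamically efficient (under-saving).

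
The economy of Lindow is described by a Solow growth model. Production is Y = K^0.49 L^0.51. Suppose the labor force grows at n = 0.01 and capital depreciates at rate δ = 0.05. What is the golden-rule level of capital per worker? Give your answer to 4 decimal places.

k_gold ≈ 61.4219

n + δ = 0.01 + 0.05 = 0.06.
Golden rule sets MPK = n+δ: 0.49·k^(0.49−1) = 0.06, so k_gold = (0.49/0.06)^(1/0.51) ≈ 61.4219.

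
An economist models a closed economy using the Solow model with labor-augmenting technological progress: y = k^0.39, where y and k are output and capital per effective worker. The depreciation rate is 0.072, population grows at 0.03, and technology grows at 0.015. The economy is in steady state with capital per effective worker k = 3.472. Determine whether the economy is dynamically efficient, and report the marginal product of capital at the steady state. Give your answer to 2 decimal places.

Capital per effective worker breaks even when investment replaces (n + g + δ)·k; here n + g + δ = 0.117.
MPK = 0.39·k^(0.39−1) = 0.39·3.472^(-0.61) ≈ 0.1825.
MPK > 0.117, so the economy is dynamically efficient (under-saving).

dynamically efficient; MPK ≈ 0.18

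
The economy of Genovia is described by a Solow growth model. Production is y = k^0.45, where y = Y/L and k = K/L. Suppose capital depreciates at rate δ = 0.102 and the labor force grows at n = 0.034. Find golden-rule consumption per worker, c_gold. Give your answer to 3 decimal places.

Capital per worker breaks even when investment replaces (n + δ)·k; here n + δ = 0.136.
Maximizing c = f(k) − (n+δ)·k gives f'(k) = n+δ, i.e. 0.45·k^(0.45−1) = 0.136, so k_gold = (0.45/0.136)^(1/0.55) ≈ 8.8077.
y_gold = 8.8077^0.45 ≈ 2.6619.
c_gold = y_gold − (n+δ)·k_gold = 2.6619 − 0.136·8.8077 ≈ 1.4640.

c_gold ≈ 1.464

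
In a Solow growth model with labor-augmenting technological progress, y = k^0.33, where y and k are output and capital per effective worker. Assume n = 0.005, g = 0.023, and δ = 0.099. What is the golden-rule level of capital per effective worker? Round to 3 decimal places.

The effective depreciation rate is n + g + δ = 0.005 + 0.023 + 0.099 = 0.127.
Maximizing c = f(k) − (n+g+δ)·k gives f'(k) = n+g+δ, i.e. 0.33·k^(0.33−1) = 0.127, so k_gold = (0.33/0.127)^(1/0.67) ≈ 4.1588.

k_gold ≈ 4.159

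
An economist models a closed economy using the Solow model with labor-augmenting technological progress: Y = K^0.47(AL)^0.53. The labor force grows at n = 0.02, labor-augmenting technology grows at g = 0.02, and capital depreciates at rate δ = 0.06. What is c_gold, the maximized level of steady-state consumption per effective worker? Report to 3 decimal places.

c_gold ≈ 2.091

The effective depreciation rate is n + g + δ = 0.02 + 0.02 + 0.06 = 0.1.
Maximizing c = f(k) − (n+g+δ)·k gives f'(k) = n+g+δ, i.e. 0.47·k^(0.47−1) = 0.1, so k_gold = (0.47/0.1)^(1/0.53) ≈ 18.5400.
y_gold = 18.5400^0.47 ≈ 3.9447.
c_gold = y_gold − (n+g+δ)·k_gold = 3.9447 − 0.1·18.5400 ≈ 2.0907.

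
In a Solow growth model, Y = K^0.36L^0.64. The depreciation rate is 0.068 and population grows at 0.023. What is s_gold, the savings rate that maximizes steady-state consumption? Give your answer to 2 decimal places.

Break-even investment rate: n + δ = 0.023 + 0.068 = 0.091.
At the golden rule MPK = n+δ, and in any Cobb-Douglas steady state s = (n+δ)·k/y = MPK·k/y = capital's share 0.36.

s_gold = 0.36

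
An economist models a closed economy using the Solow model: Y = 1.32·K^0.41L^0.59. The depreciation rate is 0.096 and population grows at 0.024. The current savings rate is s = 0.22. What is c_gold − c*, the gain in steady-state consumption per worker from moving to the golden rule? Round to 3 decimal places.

Capital per worker breaks even when investment replaces (n + δ)·k; here n + δ = 0.12.
Current steady state (s = 0.22): k* = (0.22·1.32/0.12)^(1/0.59) ≈ 4.4723, y* = 1.32·4.4723^0.41 ≈ 2.4395, c* = (1−0.22)·2.4395 ≈ 1.9028.
At the golden rule the marginal product of capital equals n+δ: 0.41·1.32·k^(0.41−1) = 0.12. Solving, k_gold = (0.41·1.32/0.12)^(1/0.59) ≈ 12.8462.
y_gold = 1.32·12.8462^0.41 ≈ 3.7599, c_gold = y_gold − 0.12·k_gold ≈ 2.2183.
Gain: Δc = 2.2183 − 1.9028 ≈ 0.3155.

Δc ≈ 0.316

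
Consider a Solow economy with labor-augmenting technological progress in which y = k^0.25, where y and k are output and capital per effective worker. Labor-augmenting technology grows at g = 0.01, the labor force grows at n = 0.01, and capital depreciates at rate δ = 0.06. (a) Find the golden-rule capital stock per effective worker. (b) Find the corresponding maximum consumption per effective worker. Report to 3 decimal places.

(a) k_gold ≈ 4.569; (b) c_gold ≈ 1.097

n + g + δ = 0.01 + 0.01 + 0.06 = 0.08.
Golden rule sets MPK = n+g+δ: 0.25·k^(0.25−1) = 0.08, so k_gold = (0.25/0.08)^(1/0.75) ≈ 4.5688.
y_gold = 4.5688^0.25 ≈ 1.4620; c_gold = y_gold − 0.08·k_gold ≈ 1.0965.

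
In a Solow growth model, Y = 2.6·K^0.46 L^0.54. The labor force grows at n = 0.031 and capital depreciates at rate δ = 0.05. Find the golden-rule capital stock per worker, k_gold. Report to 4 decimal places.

The effective depreciation rate is n + δ = 0.031 + 0.05 = 0.081.
Golden rule sets MPK = n+δ: 0.46·2.6·k^(0.46−1) = 0.081, so k_gold = (0.46·2.6/0.081)^(1/0.54) ≈ 146.3089.

k_gold ≈ 146.3089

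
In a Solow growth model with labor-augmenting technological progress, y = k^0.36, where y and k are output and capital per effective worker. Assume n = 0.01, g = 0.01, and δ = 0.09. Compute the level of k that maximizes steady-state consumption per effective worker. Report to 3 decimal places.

k_gold ≈ 6.376

The effective depreciation rate is n + g + δ = 0.01 + 0.01 + 0.09 = 0.11.
At the golden rule the marginal product of capital equals n+g+δ: 0.36·k^(0.36−1) = 0.11. Solving, k_gold = (0.36/0.11)^(1/0.64) ≈ 6.3760.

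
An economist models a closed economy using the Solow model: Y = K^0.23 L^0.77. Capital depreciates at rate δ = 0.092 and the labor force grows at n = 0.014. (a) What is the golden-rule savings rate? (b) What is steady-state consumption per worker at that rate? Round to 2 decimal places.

Capital per worker breaks even when investment replaces (n + δ)·k; here n + δ = 0.106.
For Cobb-Douglas, s_gold equals capital's share: s_gold = 0.23.
Golden rule sets MPK = n+δ: 0.23·k^(0.23−1) = 0.106, so k_gold = (0.23/0.106)^(1/0.77) ≈ 2.7347.
y_gold = 2.7347^0.23 ≈ 1.2603; c_gold = (1−0.23)·y_gold ≈ 0.9705.

(a) s_gold = 0.23; (b) c_gold ≈ 0.97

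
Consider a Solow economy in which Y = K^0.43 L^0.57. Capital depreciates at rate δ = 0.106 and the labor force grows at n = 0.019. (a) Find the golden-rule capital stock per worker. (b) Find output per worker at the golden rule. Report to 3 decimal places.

Capital per worker breaks even when investment replaces (n + δ)·k; here n + δ = 0.125.
Setting f'(k) = n+δ gives 0.43·k^(0.43−1) = 0.125, hence k_gold = (0.43/0.125)^(1/0.57) ≈ 8.7364.
y_gold = 8.7364^0.43 ≈ 2.5396.

(a) k_gold ≈ 8.736; (b) y_gold ≈ 2.540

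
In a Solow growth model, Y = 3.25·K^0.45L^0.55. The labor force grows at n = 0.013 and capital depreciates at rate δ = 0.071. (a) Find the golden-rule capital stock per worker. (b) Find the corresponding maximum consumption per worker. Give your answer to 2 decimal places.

The effective depreciation rate is n + δ = 0.013 + 0.071 = 0.084.
At the golden rule the marginal product of capital equals n+δ: 0.45·3.25·k^(0.45−1) = 0.084. Solving, k_gold = (0.45·3.25/0.084)^(1/0.55) ≈ 180.3143.
y_gold = 3.25·180.3143^0.45 ≈ 33.6587; c_gold = y_gold − 0.084·k_gold ≈ 18.5123.

(a) k_gold ≈ 180.31; (b) c_gold ≈ 18.51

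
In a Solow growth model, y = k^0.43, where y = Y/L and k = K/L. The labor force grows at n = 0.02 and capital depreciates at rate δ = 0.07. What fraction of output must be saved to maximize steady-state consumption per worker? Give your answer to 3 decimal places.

n + δ = 0.02 + 0.07 = 0.09.
At the golden rule MPK = n+δ, and in any Cobb-Douglas steady state s = (n+δ)·k/y = MPK·k/y = capital's share 0.43.

s_gold = 0.430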